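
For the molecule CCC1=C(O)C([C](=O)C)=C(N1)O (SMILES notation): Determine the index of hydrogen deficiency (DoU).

4

Molecular formula: C8H11NO3.
DoU = (2C + 2 + N − H − X) / 2, where X is the halogen count and O/S are ignored.
    = (2·8 + 2 + 1 − 11 − 0) / 2 = 8 / 2 = 4.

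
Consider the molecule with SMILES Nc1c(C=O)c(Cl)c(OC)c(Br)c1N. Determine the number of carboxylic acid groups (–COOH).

0

Scan the SMILES for the carboxylic acid motif — none present.
Groups that are present: 1 aldehyde, 1 ether, 2 primary amine.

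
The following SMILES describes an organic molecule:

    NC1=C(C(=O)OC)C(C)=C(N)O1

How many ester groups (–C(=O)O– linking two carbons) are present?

1

The ester motif appears at heavy-atom position 4 in the SMILES.
Other groups present: 2 primary amine.
Ester count: 1.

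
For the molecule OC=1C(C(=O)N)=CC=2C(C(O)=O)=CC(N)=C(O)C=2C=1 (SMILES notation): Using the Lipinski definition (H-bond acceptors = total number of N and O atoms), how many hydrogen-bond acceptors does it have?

N atoms: 2; O atoms: 5.
Lipinski HBA = 2 + 5 = 7.

7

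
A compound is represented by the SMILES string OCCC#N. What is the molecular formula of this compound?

C3H5NO

Walk through each heavy atom and fill implicit hydrogens from standard valence (C 4, N 3, O 2, S 2, halogen 1):
  atom 1: O, bond orders sum to 1 (valence 2) → 1 H
  atom 2: C, bond orders sum to 2 (valence 4) → 2 H
  atom 3: C, bond orders sum to 2 (valence 4) → 2 H
  atom 4: C, bond orders sum to 4 (valence 4) → 0 H
  atom 5: N, bond orders sum to 3 (valence 3) → 0 H
Totals → C:3, H:5, N:1, O:1.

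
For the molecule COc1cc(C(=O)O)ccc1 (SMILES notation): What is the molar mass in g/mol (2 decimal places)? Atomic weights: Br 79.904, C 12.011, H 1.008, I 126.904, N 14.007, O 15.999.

First, the molecular formula is C8H8O3 (counting implicit H from valence).
  C: 8 × 12.011 = 96.088
  H: 8 × 1.008 = 8.064
  O: 3 × 15.999 = 47.997
Sum: 8×12.011 + 8×1.008 + 3×15.999 = 152.149 → 152.15 g/mol.

152.15 g/mol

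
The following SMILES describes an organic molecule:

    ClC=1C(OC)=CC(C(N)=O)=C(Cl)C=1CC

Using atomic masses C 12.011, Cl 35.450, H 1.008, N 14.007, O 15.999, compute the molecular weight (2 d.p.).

First, the molecular formula is C10H11Cl2NO2 (counting implicit H from valence).
  C: 10 × 12.011 = 120.110
  Cl: 2 × 35.450 = 70.900
  H: 11 × 1.008 = 11.088
  N: 1 × 14.007 = 14.007
  O: 2 × 15.999 = 31.998
Sum: 10×12.011 + 2×35.450 + 11×1.008 + 1×14.007 + 2×15.999 = 248.103 → 248.10 g/mol.

248.10 g/mol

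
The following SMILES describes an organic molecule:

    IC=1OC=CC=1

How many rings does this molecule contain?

In SMILES, each pair of matching ring-closure digits denotes one ring-closing bond; the number of such bonds equals the number of independent rings.
Ring-closure bonds here: 1.

1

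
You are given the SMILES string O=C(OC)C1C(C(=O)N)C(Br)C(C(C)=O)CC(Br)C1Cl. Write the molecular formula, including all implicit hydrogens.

Walk through each heavy atom and fill implicit hydrogens from standard valence (C 4, N 3, O 2, S 2, halogen 1):
  atom 1: O, bond orders sum to 2 (valence 2) → 0 H
  atom 2: C, bond orders sum to 4 (valence 4) → 0 H
  atom 3: O, bond orders sum to 2 (valence 2) → 0 H
  atom 4: C, bond orders sum to 1 (valence 4) → 3 H
  atom 5: C, bond orders sum to 3 (valence 4) → 1 H
  atom 6: C, bond orders sum to 3 (valence 4) → 1 H
  atom 7: C, bond orders sum to 4 (valence 4) → 0 H
  atom 8: O, bond orders sum to 2 (valence 2) → 0 H
  atom 9: N, bond orders sum to 1 (valence 3) → 2 H
  atom 10: C, bond orders sum to 3 (valence 4) → 1 H
  atom 11: Br (halogen, monovalent) → 0 H
  atom 12: C, bond orders sum to 3 (valence 4) → 1 H
  atom 13: C, bond orders sum to 4 (valence 4) → 0 H
  atom 14: C, bond orders sum to 1 (valence 4) → 3 H
  atom 15: O, bond orders sum to 2 (valence 2) → 0 H
  atom 16: C, bond orders sum to 2 (valence 4) → 2 H
  atom 17: C, bond orders sum to 3 (valence 4) → 1 H
  atom 18: Br (halogen, monovalent) → 0 H
  atom 19: C, bond orders sum to 3 (valence 4) → 1 H
  atom 20: Cl (halogen, monovalent) → 0 H
Totals → C:12, H:16, Br:2, Cl:1, N:1, O:4.

C12H16Br2ClNO4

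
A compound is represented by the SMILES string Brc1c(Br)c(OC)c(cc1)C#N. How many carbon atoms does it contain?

Count every carbon token in the SMILES (each C, including those in ring-closure positions and inside branches).
Carbon count: 8.

8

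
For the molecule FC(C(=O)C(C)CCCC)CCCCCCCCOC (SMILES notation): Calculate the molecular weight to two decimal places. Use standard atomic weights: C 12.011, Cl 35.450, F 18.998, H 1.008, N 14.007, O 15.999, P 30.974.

First, the molecular formula is C17H33FO2 (counting implicit H from valence).
  C: 17 × 12.011 = 204.187
  F: 1 × 18.998 = 18.998
  H: 33 × 1.008 = 33.264
  O: 2 × 15.999 = 31.998
Sum: 17×12.011 + 1×18.998 + 33×1.008 + 2×15.999 = 288.447 → 288.45 g/mol.

288.45 g/mol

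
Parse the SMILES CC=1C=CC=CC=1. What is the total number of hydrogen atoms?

Walk through each heavy atom and fill implicit hydrogens from standard valence (C 4, N 3, O 2, S 2, halogen 1):
  atom 1: C, bond orders sum to 1 (valence 4) → 3 H
  atom 2: C, bond orders sum to 4 (valence 4) → 0 H
  atom 3: C, bond orders sum to 3 (valence 4) → 1 H
  atom 4: C, bond orders sum to 3 (valence 4) → 1 H
  atom 5: C, bond orders sum to 3 (valence 4) → 1 H
  atom 6: C, bond orders sum to 3 (valence 4) → 1 H
  atom 7: C, bond orders sum to 3 (valence 4) → 1 H
Total hydrogens: 8.

8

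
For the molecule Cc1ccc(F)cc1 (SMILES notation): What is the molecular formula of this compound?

Walk through each heavy atom and fill implicit hydrogens from standard valence (C 4, N 3, O 2, S 2, halogen 1); for lowercase aromatic atoms, an aromatic c carries 1 H when it has two neighbours and 0 H with three, and aromatic n carries 0 H:
  atom 1: C, bond orders sum to 1 (valence 4) → 3 H
  atom 2: aromatic c, 3 neighbours → 0 H
  atom 3: aromatic c, 2 neighbours → 1 H
  atom 4: aromatic c, 2 neighbours → 1 H
  atom 5: aromatic c, 3 neighbours → 0 H
  atom 6: F (halogen, monovalent) → 0 H
  atom 7: aromatic c, 2 neighbours → 1 H
  atom 8: aromatic c, 2 neighbours → 1 H
Totals → C:7, H:7, F:1.

C7H7F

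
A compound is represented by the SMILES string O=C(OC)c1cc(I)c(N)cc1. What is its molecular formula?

C8H8INO2

Walk through each heavy atom and fill implicit hydrogens from standard valence (C 4, N 3, O 2, S 2, halogen 1); for lowercase aromatic atoms, an aromatic c carries 1 H when it has two neighbours and 0 H with three, and aromatic n carries 0 H:
  atom 1: O, bond orders sum to 2 (valence 2) → 0 H
  atom 2: C, bond orders sum to 4 (valence 4) → 0 H
  atom 3: O, bond orders sum to 2 (valence 2) → 0 H
  atom 4: C, bond orders sum to 1 (valence 4) → 3 H
  atom 5: aromatic c, 3 neighbours → 0 H
  atom 6: aromatic c, 2 neighbours → 1 H
  atom 7: aromatic c, 3 neighbours → 0 H
  atom 8: I (halogen, monovalent) → 0 H
  atom 9: aromatic c, 3 neighbours → 0 H
  atom 10: N, bond orders sum to 1 (valence 3) → 2 H
  atom 11: aromatic c, 2 neighbours → 1 H
  atom 12: aromatic c, 2 neighbours → 1 H
Totals → C:8, H:8, I:1, N:1, O:2.
In Hill order: C8H8INO2.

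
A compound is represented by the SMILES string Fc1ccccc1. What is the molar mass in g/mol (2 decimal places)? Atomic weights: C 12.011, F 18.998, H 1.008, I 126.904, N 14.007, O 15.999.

96.10 g/mol

First, the molecular formula is C6H5F (counting implicit H from valence).
  C: 6 × 12.011 = 72.066
  F: 1 × 18.998 = 18.998
  H: 5 × 1.008 = 5.040
Sum: 6×12.011 + 1×18.998 + 5×1.008 = 96.104 → 96.10 g/mol.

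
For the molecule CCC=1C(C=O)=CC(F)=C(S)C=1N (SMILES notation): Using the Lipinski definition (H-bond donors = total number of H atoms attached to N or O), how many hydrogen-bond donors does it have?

Donors: find every N or O and count the H atoms it carries.
  atom 6 (O): bond orders sum to 2 → 0 H
  atom 13 (N): bond orders sum to 1 → 2 H
Lipinski HBD = 2.

2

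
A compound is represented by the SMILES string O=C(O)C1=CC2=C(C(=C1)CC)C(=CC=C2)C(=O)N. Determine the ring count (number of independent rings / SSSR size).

2

In SMILES, each pair of matching ring-closure digits denotes one ring-closing bond; the number of such bonds equals the number of independent rings.
Ring-closure bonds here: 2.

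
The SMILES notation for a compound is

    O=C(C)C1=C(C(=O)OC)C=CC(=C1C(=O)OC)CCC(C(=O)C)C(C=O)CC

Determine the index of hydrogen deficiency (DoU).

Degree of unsaturation = (number of rings) + (number of π bonds).
Ring closures in the SMILES: 1.
π bonds: 8 double bonds (each 1 DoU) → 8 DoU from unsaturation.
Total DoU = 1 + 8 = 9.

9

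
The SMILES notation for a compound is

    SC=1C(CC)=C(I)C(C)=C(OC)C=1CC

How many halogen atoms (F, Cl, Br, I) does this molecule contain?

1

Halogen atoms appear at heavy-atom position 7 (1×I).
Other groups present: 1 ether, 1 thiol.
Halogen count: 1.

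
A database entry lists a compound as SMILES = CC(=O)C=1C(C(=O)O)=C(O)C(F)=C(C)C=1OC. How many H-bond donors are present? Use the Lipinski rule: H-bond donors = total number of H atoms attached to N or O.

2

Donors: find every N or O and count the H atoms it carries.
  atom 3 (O): bond orders sum to 2 → 0 H
  atom 7 (O): bond orders sum to 2 → 0 H
  atom 8 (O): bond orders sum to 1 → 1 H
  atom 10 (O): bond orders sum to 1 → 1 H
  atom 16 (O): bond orders sum to 2 → 0 H
Lipinski HBD = 2.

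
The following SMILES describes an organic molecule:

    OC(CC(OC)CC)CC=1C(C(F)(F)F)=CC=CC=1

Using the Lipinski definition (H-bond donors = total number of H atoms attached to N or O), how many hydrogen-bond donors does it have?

1

Donors: find every N or O and count the H atoms it carries.
  atom 1 (O): bond orders sum to 1 → 1 H
  atom 5 (O): bond orders sum to 2 → 0 H
Lipinski HBD = 1.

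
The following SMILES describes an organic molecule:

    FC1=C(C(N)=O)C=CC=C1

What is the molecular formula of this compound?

C7H6FNO

Walk through each heavy atom and fill implicit hydrogens from standard valence (C 4, N 3, O 2, S 2, halogen 1):
  atom 1: F (halogen, monovalent) → 0 H
  atom 2: C, bond orders sum to 4 (valence 4) → 0 H
  atom 3: C, bond orders sum to 4 (valence 4) → 0 H
  atom 4: C, bond orders sum to 4 (valence 4) → 0 H
  atom 5: N, bond orders sum to 1 (valence 3) → 2 H
  atom 6: O, bond orders sum to 2 (valence 2) → 0 H
  atom 7: C, bond orders sum to 3 (valence 4) → 1 H
  atom 8: C, bond orders sum to 3 (valence 4) → 1 H
  atom 9: C, bond orders sum to 3 (valence 4) → 1 H
  atom 10: C, bond orders sum to 3 (valence 4) → 1 H
Totals → C:7, H:6, F:1, N:1, O:1.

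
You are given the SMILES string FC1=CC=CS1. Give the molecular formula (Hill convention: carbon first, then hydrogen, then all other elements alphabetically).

C4H3FS

Walk through each heavy atom and fill implicit hydrogens from standard valence (C 4, N 3, O 2, S 2, halogen 1):
  atom 1: F (halogen, monovalent) → 0 H
  atom 2: C, bond orders sum to 4 (valence 4) → 0 H
  atom 3: C, bond orders sum to 3 (valence 4) → 1 H
  atom 4: C, bond orders sum to 3 (valence 4) → 1 H
  atom 5: C, bond orders sum to 3 (valence 4) → 1 H
  atom 6: S, bond orders sum to 2 (valence 2) → 0 H
Totals → C:4, H:3, F:1, S:1.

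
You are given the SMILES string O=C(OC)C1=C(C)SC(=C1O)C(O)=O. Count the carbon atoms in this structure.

8

Count every carbon token in the SMILES (each C, including those in ring-closure positions and inside branches).
Carbon count: 8.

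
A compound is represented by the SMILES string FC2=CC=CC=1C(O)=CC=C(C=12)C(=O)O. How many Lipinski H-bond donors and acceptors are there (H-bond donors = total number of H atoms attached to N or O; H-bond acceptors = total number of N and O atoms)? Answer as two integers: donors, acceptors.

Donors: find every N or O and count the H atoms it carries.
  atom 8 (O): bond orders sum to 1 → 1 H
  atom 14 (O): bond orders sum to 2 → 0 H
  atom 15 (O): bond orders sum to 1 → 1 H
Lipinski HBD = 2.
Acceptors: N atoms = 0, O atoms = 3 → HBA = 3.

2, 3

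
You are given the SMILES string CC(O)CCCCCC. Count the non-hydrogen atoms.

Every atom symbol written in the SMILES (organic subset) is one heavy atom; implicit H are not written.
Heavy atoms by element → C:8, O:1.
Total: 9.

9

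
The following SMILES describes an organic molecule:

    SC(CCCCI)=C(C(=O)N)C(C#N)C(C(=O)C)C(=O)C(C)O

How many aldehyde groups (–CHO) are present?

0

Scan the SMILES for the aldehyde motif — none present.
Groups that are present: 1 alkene, 1 amide, 1 hydroxyl, 2 ketone, 1 nitrile, 1 thiol.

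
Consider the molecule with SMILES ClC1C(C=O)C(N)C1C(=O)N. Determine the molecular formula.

C6H9ClN2O2

Walk through each heavy atom and fill implicit hydrogens from standard valence (C 4, N 3, O 2, S 2, halogen 1):
  atom 1: Cl (halogen, monovalent) → 0 H
  atom 2: C, bond orders sum to 3 (valence 4) → 1 H
  atom 3: C, bond orders sum to 3 (valence 4) → 1 H
  atom 4: C, bond orders sum to 3 (valence 4) → 1 H
  atom 5: O, bond orders sum to 2 (valence 2) → 0 H
  atom 6: C, bond orders sum to 3 (valence 4) → 1 H
  atom 7: N, bond orders sum to 1 (valence 3) → 2 H
  atom 8: C, bond orders sum to 3 (valence 4) → 1 H
  atom 9: C, bond orders sum to 4 (valence 4) → 0 H
  atom 10: O, bond orders sum to 2 (valence 2) → 0 H
  atom 11: N, bond orders sum to 1 (valence 3) → 2 H
Totals → C:6, H:9, Cl:1, N:2, O:2.
In Hill order: C6H9ClN2O2.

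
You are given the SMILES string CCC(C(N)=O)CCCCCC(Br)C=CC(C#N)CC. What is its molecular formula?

Walk through each heavy atom and fill implicit hydrogens from standard valence (C 4, N 3, O 2, S 2, halogen 1):
  atom 1: C, bond orders sum to 1 (valence 4) → 3 H
  atom 2: C, bond orders sum to 2 (valence 4) → 2 H
  atom 3: C, bond orders sum to 3 (valence 4) → 1 H
  atom 4: C, bond orders sum to 4 (valence 4) → 0 H
  atom 5: N, bond orders sum to 1 (valence 3) → 2 H
  atom 6: O, bond orders sum to 2 (valence 2) → 0 H
  atom 7: C, bond orders sum to 2 (valence 4) → 2 H
  atom 8: C, bond orders sum to 2 (valence 4) → 2 H
  atom 9: C, bond orders sum to 2 (valence 4) → 2 H
  atom 10: C, bond orders sum to 2 (valence 4) → 2 H
  atom 11: C, bond orders sum to 2 (valence 4) → 2 H
  atom 12: C, bond orders sum to 3 (valence 4) → 1 H
  atom 13: Br (halogen, monovalent) → 0 H
  atom 14: C, bond orders sum to 3 (valence 4) → 1 H
  atom 15: C, bond orders sum to 3 (valence 4) → 1 H
  atom 16: C, bond orders sum to 3 (valence 4) → 1 H
  atom 17: C, bond orders sum to 4 (valence 4) → 0 H
  atom 18: N, bond orders sum to 3 (valence 3) → 0 H
  atom 19: C, bond orders sum to 2 (valence 4) → 2 H
  atom 20: C, bond orders sum to 1 (valence 4) → 3 H
Totals → C:16, H:27, Br:1, N:2, O:1.

C16H27BrN2O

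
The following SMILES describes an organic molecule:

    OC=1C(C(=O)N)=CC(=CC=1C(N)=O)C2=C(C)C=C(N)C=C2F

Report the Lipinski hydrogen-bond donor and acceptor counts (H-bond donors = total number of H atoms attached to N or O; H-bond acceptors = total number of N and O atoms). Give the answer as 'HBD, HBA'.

Donors: find every N or O and count the H atoms it carries.
  atom 1 (O): bond orders sum to 1 → 1 H
  atom 5 (O): bond orders sum to 2 → 0 H
  atom 6 (N): bond orders sum to 1 → 2 H
  atom 12 (N): bond orders sum to 1 → 2 H
  atom 13 (O): bond orders sum to 2 → 0 H
  atom 19 (N): bond orders sum to 1 → 2 H
Lipinski HBD = 7.
Acceptors: N atoms = 3, O atoms = 3 → HBA = 6.

7, 6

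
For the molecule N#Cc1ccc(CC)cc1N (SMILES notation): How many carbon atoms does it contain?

9

Count every carbon token in the SMILES (each C, including those in ring-closure positions and inside branches).
Carbon count: 9.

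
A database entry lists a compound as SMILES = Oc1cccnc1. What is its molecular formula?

C5H5NO

Walk through each heavy atom and fill implicit hydrogens from standard valence (C 4, N 3, O 2, S 2, halogen 1); for lowercase aromatic atoms, an aromatic c carries 1 H when it has two neighbours and 0 H with three, and aromatic n carries 0 H:
  atom 1: O, bond orders sum to 1 (valence 2) → 1 H
  atom 2: aromatic c, 3 neighbours → 0 H
  atom 3: aromatic c, 2 neighbours → 1 H
  atom 4: aromatic c, 2 neighbours → 1 H
  atom 5: aromatic c, 2 neighbours → 1 H
  atom 6: aromatic n, 2 neighbours → 0 H
  atom 7: aromatic c, 2 neighbours → 1 H
Totals → C:5, H:5, N:1, O:1.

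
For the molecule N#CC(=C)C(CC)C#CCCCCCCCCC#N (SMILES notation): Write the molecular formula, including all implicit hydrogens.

C17H24N2

Walk through each heavy atom and fill implicit hydrogens from standard valence (C 4, N 3, O 2, S 2, halogen 1):
  atom 1: N, bond orders sum to 3 (valence 3) → 0 H
  atom 2: C, bond orders sum to 4 (valence 4) → 0 H
  atom 3: C, bond orders sum to 4 (valence 4) → 0 H
  atom 4: C, bond orders sum to 2 (valence 4) → 2 H
  atom 5: C, bond orders sum to 3 (valence 4) → 1 H
  atom 6: C, bond orders sum to 2 (valence 4) → 2 H
  atom 7: C, bond orders sum to 1 (valence 4) → 3 H
  atom 8: C, bond orders sum to 4 (valence 4) → 0 H
  atom 9: C, bond orders sum to 4 (valence 4) → 0 H
  atom 10: C, bond orders sum to 2 (valence 4) → 2 H
  atom 11: C, bond orders sum to 2 (valence 4) → 2 H
  atom 12: C, bond orders sum to 2 (valence 4) → 2 H
  atom 13: C, bond orders sum to 2 (valence 4) → 2 H
  atom 14: C, bond orders sum to 2 (valence 4) → 2 H
  atom 15: C, bond orders sum to 2 (valence 4) → 2 H
  atom 16: C, bond orders sum to 2 (valence 4) → 2 H
  atom 17: C, bond orders sum to 2 (valence 4) → 2 H
  atom 18: C, bond orders sum to 4 (valence 4) → 0 H
  atom 19: N, bond orders sum to 3 (valence 3) → 0 H
Totals → C:17, H:24, N:2.
In Hill order: C17H24N2.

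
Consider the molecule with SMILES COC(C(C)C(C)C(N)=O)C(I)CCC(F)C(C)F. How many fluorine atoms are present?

2

Scan the SMILES for F atoms (remember two-letter symbols like Cl and Br are single atoms).
Fluorine count: 2.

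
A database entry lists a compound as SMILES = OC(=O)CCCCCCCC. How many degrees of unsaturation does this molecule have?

1

Degree of unsaturation = (number of rings) + (number of π bonds).
Ring closures in the SMILES: 0.
π bonds: 1 double bond (each 1 DoU) → 1 DoU from unsaturation.
Total DoU = 0 + 1 = 1.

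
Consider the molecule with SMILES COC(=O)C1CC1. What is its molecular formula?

Walk through each heavy atom and fill implicit hydrogens from standard valence (C 4, N 3, O 2, S 2, halogen 1):
  atom 1: C, bond orders sum to 1 (valence 4) → 3 H
  atom 2: O, bond orders sum to 2 (valence 2) → 0 H
  atom 3: C, bond orders sum to 4 (valence 4) → 0 H
  atom 4: O, bond orders sum to 2 (valence 2) → 0 H
  atom 5: C, bond orders sum to 3 (valence 4) → 1 H
  atom 6: C, bond orders sum to 2 (valence 4) → 2 H
  atom 7: C, bond orders sum to 2 (valence 4) → 2 H
Totals → C:5, H:8, O:2.
In Hill order: C5H8O2.

C5H8O2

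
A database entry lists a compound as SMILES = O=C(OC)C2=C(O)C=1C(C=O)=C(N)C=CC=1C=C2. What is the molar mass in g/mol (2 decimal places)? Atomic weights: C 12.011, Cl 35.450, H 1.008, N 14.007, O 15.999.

245.23 g/mol

First, the molecular formula is C13H11NO4 (counting implicit H from valence).
  C: 13 × 12.011 = 156.143
  H: 11 × 1.008 = 11.088
  N: 1 × 14.007 = 14.007
  O: 4 × 15.999 = 63.996
Sum: 13×12.011 + 11×1.008 + 1×14.007 + 4×15.999 = 245.234 → 245.23 g/mol.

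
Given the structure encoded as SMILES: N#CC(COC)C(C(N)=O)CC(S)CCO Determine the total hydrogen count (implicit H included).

Walk through each heavy atom and fill implicit hydrogens from standard valence (C 4, N 3, O 2, S 2, halogen 1):
  atom 1: N, bond orders sum to 3 (valence 3) → 0 H
  atom 2: C, bond orders sum to 4 (valence 4) → 0 H
  atom 3: C, bond orders sum to 3 (valence 4) → 1 H
  atom 4: C, bond orders sum to 2 (valence 4) → 2 H
  atom 5: O, bond orders sum to 2 (valence 2) → 0 H
  atom 6: C, bond orders sum to 1 (valence 4) → 3 H
  atom 7: C, bond orders sum to 3 (valence 4) → 1 H
  atom 8: C, bond orders sum to 4 (valence 4) → 0 H
  atom 9: N, bond orders sum to 1 (valence 3) → 2 H
  atom 10: O, bond orders sum to 2 (valence 2) → 0 H
  atom 11: C, bond orders sum to 2 (valence 4) → 2 H
  atom 12: C, bond orders sum to 3 (valence 4) → 1 H
  atom 13: S, bond orders sum to 1 (valence 2) → 1 H
  atom 14: C, bond orders sum to 2 (valence 4) → 2 H
  atom 15: C, bond orders sum to 2 (valence 4) → 2 H
  atom 16: O, bond orders sum to 1 (valence 2) → 1 H
Total hydrogens: 18.

18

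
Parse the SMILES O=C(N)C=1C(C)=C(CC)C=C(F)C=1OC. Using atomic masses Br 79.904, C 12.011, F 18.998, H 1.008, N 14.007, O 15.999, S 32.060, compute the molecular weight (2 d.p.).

First, the molecular formula is C11H14FNO2 (counting implicit H from valence).
  C: 11 × 12.011 = 132.121
  F: 1 × 18.998 = 18.998
  H: 14 × 1.008 = 14.112
  N: 1 × 14.007 = 14.007
  O: 2 × 15.999 = 31.998
Sum: 11×12.011 + 1×18.998 + 14×1.008 + 1×14.007 + 2×15.999 = 211.236 → 211.24 g/mol.

211.24 g/mol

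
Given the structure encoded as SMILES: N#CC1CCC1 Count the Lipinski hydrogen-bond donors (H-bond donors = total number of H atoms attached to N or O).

0

Donors: find every N or O and count the H atoms it carries.
  atom 1 (N): bond orders sum to 3 → 0 H
Lipinski HBD = 0.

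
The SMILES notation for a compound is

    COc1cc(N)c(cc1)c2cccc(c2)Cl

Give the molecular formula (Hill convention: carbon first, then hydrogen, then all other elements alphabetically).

C13H12ClNO

Walk through each heavy atom and fill implicit hydrogens from standard valence (C 4, N 3, O 2, S 2, halogen 1); for lowercase aromatic atoms, an aromatic c carries 1 H when it has two neighbours and 0 H with three, and aromatic n carries 0 H:
  atom 1: C, bond orders sum to 1 (valence 4) → 3 H
  atom 2: O, bond orders sum to 2 (valence 2) → 0 H
  atom 3: aromatic c, 3 neighbours → 0 H
  atom 4: aromatic c, 2 neighbours → 1 H
  atom 5: aromatic c, 3 neighbours → 0 H
  atom 6: N, bond orders sum to 1 (valence 3) → 2 H
  atom 7: aromatic c, 3 neighbours → 0 H
  atom 8: aromatic c, 2 neighbours → 1 H
  atom 9: aromatic c, 2 neighbours → 1 H
  atom 10: aromatic c, 3 neighbours → 0 H
  atom 11: aromatic c, 2 neighbours → 1 H
  atom 12: aromatic c, 2 neighbours → 1 H
  atom 13: aromatic c, 2 neighbours → 1 H
  atom 14: aromatic c, 3 neighbours → 0 H
  atom 15: aromatic c, 2 neighbours → 1 H
  atom 16: Cl (halogen, monovalent) → 0 H
Totals → C:13, H:12, Cl:1, N:1, O:1.
In Hill order: C13H12ClNO.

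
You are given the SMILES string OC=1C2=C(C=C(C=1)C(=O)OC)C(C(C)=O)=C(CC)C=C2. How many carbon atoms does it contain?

16

Count every carbon token in the SMILES (each C, including those in ring-closure positions and inside branches).
Carbon count: 16.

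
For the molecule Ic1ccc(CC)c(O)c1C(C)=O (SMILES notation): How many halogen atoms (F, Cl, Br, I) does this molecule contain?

Halogen atoms appear at heavy-atom position 1 (1×I).
Other groups present: 1 hydroxyl, 1 ketone.
Halogen count: 1.

1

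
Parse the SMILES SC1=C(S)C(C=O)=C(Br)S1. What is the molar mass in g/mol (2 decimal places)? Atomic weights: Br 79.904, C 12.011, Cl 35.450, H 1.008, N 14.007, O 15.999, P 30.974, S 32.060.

255.16 g/mol

First, the molecular formula is C5H3BrOS3 (counting implicit H from valence).
  Br: 1 × 79.904 = 79.904
  C: 5 × 12.011 = 60.055
  H: 3 × 1.008 = 3.024
  O: 1 × 15.999 = 15.999
  S: 3 × 32.060 = 96.180
Sum: 1×79.904 + 5×12.011 + 3×1.008 + 1×15.999 + 3×32.060 = 255.162 → 255.16 g/mol.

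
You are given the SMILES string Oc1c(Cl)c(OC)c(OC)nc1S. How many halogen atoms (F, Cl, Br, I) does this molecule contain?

Halogen atoms appear at heavy-atom position 4 (1×Cl).
Other groups present: 2 ether, 1 hydroxyl, 1 thiol.
Halogen count: 1.

1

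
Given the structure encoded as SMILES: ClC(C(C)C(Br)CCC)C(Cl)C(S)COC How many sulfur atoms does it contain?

Scan the SMILES for S atoms (remember two-letter symbols like Cl and Br are single atoms).
Sulfur count: 1.

1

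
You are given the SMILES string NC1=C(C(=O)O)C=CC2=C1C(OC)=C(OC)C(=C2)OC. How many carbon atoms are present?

Count every carbon token in the SMILES (each C, including those in ring-closure positions and inside branches).
Carbon count: 14.

14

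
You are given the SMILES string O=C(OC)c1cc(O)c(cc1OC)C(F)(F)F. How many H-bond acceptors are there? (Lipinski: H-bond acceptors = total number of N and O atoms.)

4

N atoms: 0; O atoms: 4.
Lipinski HBA = 0 + 4 = 4.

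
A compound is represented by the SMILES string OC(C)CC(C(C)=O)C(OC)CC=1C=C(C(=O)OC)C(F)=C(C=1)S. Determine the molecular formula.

Walk through each heavy atom and fill implicit hydrogens from standard valence (C 4, N 3, O 2, S 2, halogen 1):
  atom 1: O, bond orders sum to 1 (valence 2) → 1 H
  atom 2: C, bond orders sum to 3 (valence 4) → 1 H
  atom 3: C, bond orders sum to 1 (valence 4) → 3 H
  atom 4: C, bond orders sum to 2 (valence 4) → 2 H
  atom 5: C, bond orders sum to 3 (valence 4) → 1 H
  atom 6: C, bond orders sum to 4 (valence 4) → 0 H
  atom 7: C, bond orders sum to 1 (valence 4) → 3 H
  atom 8: O, bond orders sum to 2 (valence 2) → 0 H
  atom 9: C, bond orders sum to 3 (valence 4) → 1 H
  atom 10: O, bond orders sum to 2 (valence 2) → 0 H
  atom 11: C, bond orders sum to 1 (valence 4) → 3 H
  atom 12: C, bond orders sum to 2 (valence 4) → 2 H
  atom 13: C, bond orders sum to 4 (valence 4) → 0 H
  atom 14: C, bond orders sum to 3 (valence 4) → 1 H
  atom 15: C, bond orders sum to 4 (valence 4) → 0 H
  atom 16: C, bond orders sum to 4 (valence 4) → 0 H
  atom 17: O, bond orders sum to 2 (valence 2) → 0 H
  atom 18: O, bond orders sum to 2 (valence 2) → 0 H
  atom 19: C, bond orders sum to 1 (valence 4) → 3 H
  atom 20: C, bond orders sum to 4 (valence 4) → 0 H
  atom 21: F (halogen, monovalent) → 0 H
  atom 22: C, bond orders sum to 4 (valence 4) → 0 H
  atom 23: C, bond orders sum to 3 (valence 4) → 1 H
  atom 24: S, bond orders sum to 1 (valence 2) → 1 H
Totals → C:17, H:23, F:1, O:5, S:1.

C17H23FO5S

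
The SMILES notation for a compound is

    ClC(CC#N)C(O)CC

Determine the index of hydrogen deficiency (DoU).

Degree of unsaturation = (number of rings) + (number of π bonds).
Ring closures in the SMILES: 0.
π bonds: 1 triple bond (each 2 DoU) → 2 DoU from unsaturation.
Total DoU = 0 + 2 = 2.

2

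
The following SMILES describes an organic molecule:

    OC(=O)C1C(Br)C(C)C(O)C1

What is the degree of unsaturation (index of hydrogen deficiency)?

2

Molecular formula: C7H11BrO3.
DoU = (2C + 2 + N − H − X) / 2, where X is the halogen count and O/S are ignored.
    = (2·7 + 2 + 0 − 11 − 1) / 2 = 4 / 2 = 2.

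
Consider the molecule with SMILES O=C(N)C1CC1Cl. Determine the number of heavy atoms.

Every atom symbol written in the SMILES (organic subset) is one heavy atom; implicit H are not written.
Heavy atoms by element → C:4, Cl:1, N:1, O:1.
Total: 7.

7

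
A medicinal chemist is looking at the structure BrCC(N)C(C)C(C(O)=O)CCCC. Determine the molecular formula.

Walk through each heavy atom and fill implicit hydrogens from standard valence (C 4, N 3, O 2, S 2, halogen 1):
  atom 1: Br (halogen, monovalent) → 0 H
  atom 2: C, bond orders sum to 2 (valence 4) → 2 H
  atom 3: C, bond orders sum to 3 (valence 4) → 1 H
  atom 4: N, bond orders sum to 1 (valence 3) → 2 H
  atom 5: C, bond orders sum to 3 (valence 4) → 1 H
  atom 6: C, bond orders sum to 1 (valence 4) → 3 H
  atom 7: C, bond orders sum to 3 (valence 4) → 1 H
  atom 8: C, bond orders sum to 4 (valence 4) → 0 H
  atom 9: O, bond orders sum to 1 (valence 2) → 1 H
  atom 10: O, bond orders sum to 2 (valence 2) → 0 H
  atom 11: C, bond orders sum to 2 (valence 4) → 2 H
  atom 12: C, bond orders sum to 2 (valence 4) → 2 H
  atom 13: C, bond orders sum to 2 (valence 4) → 2 H
  atom 14: C, bond orders sum to 1 (valence 4) → 3 H
Totals → C:10, H:20, Br:1, N:1, O:2.
In Hill order: C10H20BrNO2.

C10H20BrNO2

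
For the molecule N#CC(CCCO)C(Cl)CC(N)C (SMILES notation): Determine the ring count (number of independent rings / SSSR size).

In SMILES, each pair of matching ring-closure digits denotes one ring-closing bond; the number of such bonds equals the number of independent rings.
Ring-closure bonds here: 0.

0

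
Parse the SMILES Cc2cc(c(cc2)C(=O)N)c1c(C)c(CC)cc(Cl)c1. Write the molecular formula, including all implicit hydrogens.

C17H18ClNO

Walk through each heavy atom and fill implicit hydrogens from standard valence (C 4, N 3, O 2, S 2, halogen 1); for lowercase aromatic atoms, an aromatic c carries 1 H when it has two neighbours and 0 H with three, and aromatic n carries 0 H:
  atom 1: C, bond orders sum to 1 (valence 4) → 3 H
  atom 2: aromatic c, 3 neighbours → 0 H
  atom 3: aromatic c, 2 neighbours → 1 H
  atom 4: aromatic c, 3 neighbours → 0 H
  atom 5: aromatic c, 3 neighbours → 0 H
  atom 6: aromatic c, 2 neighbours → 1 H
  atom 7: aromatic c, 2 neighbours → 1 H
  atom 8: C, bond orders sum to 4 (valence 4) → 0 H
  atom 9: O, bond orders sum to 2 (valence 2) → 0 H
  atom 10: N, bond orders sum to 1 (valence 3) → 2 H
  atom 11: aromatic c, 3 neighbours → 0 H
  atom 12: aromatic c, 3 neighbours → 0 H
  atom 13: C, bond orders sum to 1 (valence 4) → 3 H
  atom 14: aromatic c, 3 neighbours → 0 H
  atom 15: C, bond orders sum to 2 (valence 4) → 2 H
  atom 16: C, bond orders sum to 1 (valence 4) → 3 H
  atom 17: aromatic c, 2 neighbours → 1 H
  atom 18: aromatic c, 3 neighbours → 0 H
  atom 19: Cl (halogen, monovalent) → 0 H
  atom 20: aromatic c, 2 neighbours → 1 H
Totals → C:17, H:18, Cl:1, N:1, O:1.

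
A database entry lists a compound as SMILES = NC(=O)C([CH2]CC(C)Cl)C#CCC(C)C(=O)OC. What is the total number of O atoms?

Scan the SMILES for O atoms (remember two-letter symbols like Cl and Br are single atoms).
Oxygen count: 3.

3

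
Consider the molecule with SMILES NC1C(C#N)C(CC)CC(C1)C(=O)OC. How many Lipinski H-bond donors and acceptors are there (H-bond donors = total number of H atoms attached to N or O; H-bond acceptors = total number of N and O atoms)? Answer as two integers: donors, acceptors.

2, 4

Donors: find every N or O and count the H atoms it carries.
  atom 1 (N): bond orders sum to 1 → 2 H
  atom 5 (N): bond orders sum to 3 → 0 H
  atom 13 (O): bond orders sum to 2 → 0 H
  atom 14 (O): bond orders sum to 2 → 0 H
Lipinski HBD = 2.
Acceptors: N atoms = 2, O atoms = 2 → HBA = 4.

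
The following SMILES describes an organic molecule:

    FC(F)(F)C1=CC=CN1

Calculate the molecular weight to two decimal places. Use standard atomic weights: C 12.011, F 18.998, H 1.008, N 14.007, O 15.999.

135.09 g/mol

First, the molecular formula is C5H4F3N (counting implicit H from valence).
  C: 5 × 12.011 = 60.055
  F: 3 × 18.998 = 56.994
  H: 4 × 1.008 = 4.032
  N: 1 × 14.007 = 14.007
Sum: 5×12.011 + 3×18.998 + 4×1.008 + 1×14.007 = 135.088 → 135.09 g/mol.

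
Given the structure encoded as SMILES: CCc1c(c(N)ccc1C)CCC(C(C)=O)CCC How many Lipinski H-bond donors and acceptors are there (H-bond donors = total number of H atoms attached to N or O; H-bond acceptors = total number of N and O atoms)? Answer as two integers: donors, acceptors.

Donors: find every N or O and count the H atoms it carries.
  atom 6 (N): bond orders sum to 1 → 2 H
  atom 16 (O): bond orders sum to 2 → 0 H
Lipinski HBD = 2.
Acceptors: N atoms = 1, O atoms = 1 → HBA = 2.

2, 2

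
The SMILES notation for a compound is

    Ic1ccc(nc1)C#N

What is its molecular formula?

Walk through each heavy atom and fill implicit hydrogens from standard valence (C 4, N 3, O 2, S 2, halogen 1); for lowercase aromatic atoms, an aromatic c carries 1 H when it has two neighbours and 0 H with three, and aromatic n carries 0 H:
  atom 1: I (halogen, monovalent) → 0 H
  atom 2: aromatic c, 3 neighbours → 0 H
  atom 3: aromatic c, 2 neighbours → 1 H
  atom 4: aromatic c, 2 neighbours → 1 H
  atom 5: aromatic c, 3 neighbours → 0 H
  atom 6: aromatic n, 2 neighbours → 0 H
  atom 7: aromatic c, 2 neighbours → 1 H
  atom 8: C, bond orders sum to 4 (valence 4) → 0 H
  atom 9: N, bond orders sum to 3 (valence 3) → 0 H
Totals → C:6, H:3, I:1, N:2.
In Hill order: C6H3IN2.

C6H3IN2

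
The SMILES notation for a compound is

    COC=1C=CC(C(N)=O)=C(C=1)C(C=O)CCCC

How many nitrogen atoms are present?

Scan the SMILES for N atoms (remember two-letter symbols like Cl and Br are single atoms).
Nitrogen count: 1.

1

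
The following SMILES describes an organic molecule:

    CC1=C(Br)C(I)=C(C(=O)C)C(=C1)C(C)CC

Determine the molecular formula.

C13H16BrIO

Walk through each heavy atom and fill implicit hydrogens from standard valence (C 4, N 3, O 2, S 2, halogen 1):
  atom 1: C, bond orders sum to 1 (valence 4) → 3 H
  atom 2: C, bond orders sum to 4 (valence 4) → 0 H
  atom 3: C, bond orders sum to 4 (valence 4) → 0 H
  atom 4: Br (halogen, monovalent) → 0 H
  atom 5: C, bond orders sum to 4 (valence 4) → 0 H
  atom 6: I (halogen, monovalent) → 0 H
  atom 7: C, bond orders sum to 4 (valence 4) → 0 H
  atom 8: C, bond orders sum to 4 (valence 4) → 0 H
  atom 9: O, bond orders sum to 2 (valence 2) → 0 H
  atom 10: C, bond orders sum to 1 (valence 4) → 3 H
  atom 11: C, bond orders sum to 4 (valence 4) → 0 H
  atom 12: C, bond orders sum to 3 (valence 4) → 1 H
  atom 13: C, bond orders sum to 3 (valence 4) → 1 H
  atom 14: C, bond orders sum to 1 (valence 4) → 3 H
  atom 15: C, bond orders sum to 2 (valence 4) → 2 H
  atom 16: C, bond orders sum to 1 (valence 4) → 3 H
Totals → C:13, H:16, Br:1, I:1, O:1.
In Hill order: C13H16BrIO.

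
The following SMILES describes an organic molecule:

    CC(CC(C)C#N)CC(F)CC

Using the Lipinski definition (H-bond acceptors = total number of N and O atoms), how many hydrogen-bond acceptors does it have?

N atoms: 1; O atoms: 0.
Lipinski HBA = 1 + 0 = 1.

1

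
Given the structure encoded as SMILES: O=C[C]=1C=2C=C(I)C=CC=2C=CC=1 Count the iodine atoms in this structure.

Scan the SMILES for I atoms (remember two-letter symbols like Cl and Br are single atoms).
Iodine count: 1.

1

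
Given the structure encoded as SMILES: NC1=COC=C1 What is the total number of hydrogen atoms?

5

Walk through each heavy atom and fill implicit hydrogens from standard valence (C 4, N 3, O 2, S 2, halogen 1):
  atom 1: N, bond orders sum to 1 (valence 3) → 2 H
  atom 2: C, bond orders sum to 4 (valence 4) → 0 H
  atom 3: C, bond orders sum to 3 (valence 4) → 1 H
  atom 4: O, bond orders sum to 2 (valence 2) → 0 H
  atom 5: C, bond orders sum to 3 (valence 4) → 1 H
  atom 6: C, bond orders sum to 3 (valence 4) → 1 H
Total hydrogens: 5.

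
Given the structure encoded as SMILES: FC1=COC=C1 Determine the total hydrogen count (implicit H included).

3

Walk through each heavy atom and fill implicit hydrogens from standard valence (C 4, N 3, O 2, S 2, halogen 1):
  atom 1: F (halogen, monovalent) → 0 H
  atom 2: C, bond orders sum to 4 (valence 4) → 0 H
  atom 3: C, bond orders sum to 3 (valence 4) → 1 H
  atom 4: O, bond orders sum to 2 (valence 2) → 0 H
  atom 5: C, bond orders sum to 3 (valence 4) → 1 H
  atom 6: C, bond orders sum to 3 (valence 4) → 1 H
Total hydrogens: 3.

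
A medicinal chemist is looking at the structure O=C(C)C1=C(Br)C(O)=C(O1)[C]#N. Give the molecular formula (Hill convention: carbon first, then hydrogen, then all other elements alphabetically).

Walk through each heavy atom and fill implicit hydrogens from standard valence (C 4, N 3, O 2, S 2, halogen 1):
  atom 1: O, bond orders sum to 2 (valence 2) → 0 H
  atom 2: C, bond orders sum to 4 (valence 4) → 0 H
  atom 3: C, bond orders sum to 1 (valence 4) → 3 H
  atom 4: C, bond orders sum to 4 (valence 4) → 0 H
  atom 5: C, bond orders sum to 4 (valence 4) → 0 H
  atom 6: Br (halogen, monovalent) → 0 H
  atom 7: C, bond orders sum to 4 (valence 4) → 0 H
  atom 8: O, bond orders sum to 1 (valence 2) → 1 H
  atom 9: C, bond orders sum to 4 (valence 4) → 0 H
  atom 10: O, bond orders sum to 2 (valence 2) → 0 H
  atom 11: C with explicit H count 0
  atom 12: N, bond orders sum to 3 (valence 3) → 0 H
Totals → C:7, H:4, Br:1, N:1, O:3.

C7H4BrNO3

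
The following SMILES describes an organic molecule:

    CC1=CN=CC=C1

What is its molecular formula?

C6H7N

Walk through each heavy atom and fill implicit hydrogens from standard valence (C 4, N 3, O 2, S 2, halogen 1):
  atom 1: C, bond orders sum to 1 (valence 4) → 3 H
  atom 2: C, bond orders sum to 4 (valence 4) → 0 H
  atom 3: C, bond orders sum to 3 (valence 4) → 1 H
  atom 4: N, bond orders sum to 3 (valence 3) → 0 H
  atom 5: C, bond orders sum to 3 (valence 4) → 1 H
  atom 6: C, bond orders sum to 3 (valence 4) → 1 H
  atom 7: C, bond orders sum to 3 (valence 4) → 1 H
Totals → C:6, H:7, N:1.
In Hill order: C6H7N.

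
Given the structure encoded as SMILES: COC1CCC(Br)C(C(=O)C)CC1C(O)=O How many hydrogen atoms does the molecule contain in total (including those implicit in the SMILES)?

Walk through each heavy atom and fill implicit hydrogens from standard valence (C 4, N 3, O 2, S 2, halogen 1):
  atom 1: C, bond orders sum to 1 (valence 4) → 3 H
  atom 2: O, bond orders sum to 2 (valence 2) → 0 H
  atom 3: C, bond orders sum to 3 (valence 4) → 1 H
  atom 4: C, bond orders sum to 2 (valence 4) → 2 H
  atom 5: C, bond orders sum to 2 (valence 4) → 2 H
  atom 6: C, bond orders sum to 3 (valence 4) → 1 H
  atom 7: Br (halogen, monovalent) → 0 H
  atom 8: C, bond orders sum to 3 (valence 4) → 1 H
  atom 9: C, bond orders sum to 4 (valence 4) → 0 H
  atom 10: O, bond orders sum to 2 (valence 2) → 0 H
  atom 11: C, bond orders sum to 1 (valence 4) → 3 H
  atom 12: C, bond orders sum to 2 (valence 4) → 2 H
  atom 13: C, bond orders sum to 3 (valence 4) → 1 H
  atom 14: C, bond orders sum to 4 (valence 4) → 0 H
  atom 15: O, bond orders sum to 1 (valence 2) → 1 H
  atom 16: O, bond orders sum to 2 (valence 2) → 0 H
Total hydrogens: 17.

17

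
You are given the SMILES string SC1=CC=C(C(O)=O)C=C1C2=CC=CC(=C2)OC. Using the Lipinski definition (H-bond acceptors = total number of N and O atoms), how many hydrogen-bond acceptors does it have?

N atoms: 0; O atoms: 3.
Lipinski HBA = 0 + 3 = 3.

3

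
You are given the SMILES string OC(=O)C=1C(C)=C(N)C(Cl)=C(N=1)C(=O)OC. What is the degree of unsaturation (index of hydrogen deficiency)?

6

Molecular formula: C9H9ClN2O4.
DoU = (2C + 2 + N − H − X) / 2, where X is the halogen count and O/S are ignored.
    = (2·9 + 2 + 2 − 9 − 1) / 2 = 12 / 2 = 6.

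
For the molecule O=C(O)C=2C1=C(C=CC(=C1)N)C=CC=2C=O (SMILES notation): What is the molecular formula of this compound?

Walk through each heavy atom and fill implicit hydrogens from standard valence (C 4, N 3, O 2, S 2, halogen 1):
  atom 1: O, bond orders sum to 2 (valence 2) → 0 H
  atom 2: C, bond orders sum to 4 (valence 4) → 0 H
  atom 3: O, bond orders sum to 1 (valence 2) → 1 H
  atom 4: C, bond orders sum to 4 (valence 4) → 0 H
  atom 5: C, bond orders sum to 4 (valence 4) → 0 H
  atom 6: C, bond orders sum to 4 (valence 4) → 0 H
  atom 7: C, bond orders sum to 3 (valence 4) → 1 H
  atom 8: C, bond orders sum to 3 (valence 4) → 1 H
  atom 9: C, bond orders sum to 4 (valence 4) → 0 H
  atom 10: C, bond orders sum to 3 (valence 4) → 1 H
  atom 11: N, bond orders sum to 1 (valence 3) → 2 H
  atom 12: C, bond orders sum to 3 (valence 4) → 1 H
  atom 13: C, bond orders sum to 3 (valence 4) → 1 H
  atom 14: C, bond orders sum to 4 (valence 4) → 0 H
  atom 15: C, bond orders sum to 3 (valence 4) → 1 H
  atom 16: O, bond orders sum to 2 (valence 2) → 0 H
Totals → C:12, H:9, N:1, O:3.
In Hill order: C12H9NO3.

C12H9NO3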